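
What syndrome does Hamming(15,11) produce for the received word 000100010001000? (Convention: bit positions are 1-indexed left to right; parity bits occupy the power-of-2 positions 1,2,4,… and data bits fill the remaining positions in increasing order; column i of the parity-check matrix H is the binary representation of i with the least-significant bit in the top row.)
Syndrome s = H · r^T (mod 2), r = 000100010001000:
  s[0] = (101010101010101)·(000100010001000) mod 2 = 0+0+0+0+0+0+0+0+0+0+0+0+0+0+0 mod 2 = 0
  s[1] = (011001100110011)·(000100010001000) mod 2 = 0+0+0+0+0+0+0+0+0+0+0+0+0+0+0 mod 2 = 0
  s[2] = (000111100001111)·(000100010001000) mod 2 = 0+0+0+1+0+0+0+0+0+0+0+1+0+0+0 mod 2 = 0
  s[3] = (000000011111111)·(000100010001000) mod 2 = 0+0+0+0+0+0+0+1+0+0+0+1+0+0+0 mod 2 = 0
Syndrome = 0000
s = 0: no error detected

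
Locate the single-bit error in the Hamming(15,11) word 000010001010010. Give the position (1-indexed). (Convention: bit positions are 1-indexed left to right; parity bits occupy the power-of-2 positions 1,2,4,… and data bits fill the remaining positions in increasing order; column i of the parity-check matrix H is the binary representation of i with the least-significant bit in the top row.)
Syndrome s = H · r^T (mod 2), r = 000010001010010:
  s[0] = (101010101010101)·(000010001010010) mod 2 = 0+0+0+0+1+0+0+0+1+0+1+0+0+0+0 mod 2 = 1
  s[1] = (011001100110011)·(000010001010010) mod 2 = 0+0+0+0+0+0+0+0+0+0+1+0+0+1+0 mod 2 = 0
  s[2] = (000111100001111)·(000010001010010) mod 2 = 0+0+0+0+1+0+0+0+0+0+0+0+0+1+0 mod 2 = 0
  s[3] = (000000011111111)·(000010001010010) mod 2 = 0+0+0+0+0+0+0+0+1+0+1+0+0+1+0 mod 2 = 1
Syndrome = 1001
Column i of H is the binary representation of i, so the syndrome is the binary index of the flipped bit.
Read s = 1001 with s[0] as LSB: 1·2^0 + 0·2^1 + 0·2^2 + 1·2^3 = 9.
Error is at bit position 9.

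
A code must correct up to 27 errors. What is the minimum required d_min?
Correcting t errors requires d_min ≥ 2t + 1 = 2·27 + 1 = 55.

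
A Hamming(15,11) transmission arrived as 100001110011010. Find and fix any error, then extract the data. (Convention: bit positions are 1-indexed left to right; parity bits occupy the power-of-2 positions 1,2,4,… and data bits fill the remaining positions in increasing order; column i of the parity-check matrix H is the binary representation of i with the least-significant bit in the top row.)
Syndrome s = H · r^T (mod 2), r = 100001110011010:
  s[0] = (101010101010101)·(100001110011010) mod 2 = 1+0+0+0+0+0+1+0+0+0+1+0+0+0+0 mod 2 = 1
  s[1] = (011001100110011)·(100001110011010) mod 2 = 0+0+0+0+0+1+1+0+0+0+1+0+0+1+0 mod 2 = 0
  s[2] = (000111100001111)·(100001110011010) mod 2 = 0+0+0+0+0+1+1+0+0+0+0+1+0+1+0 mod 2 = 0
  s[3] = (000000011111111)·(100001110011010) mod 2 = 0+0+0+0+0+0+0+1+0+0+1+1+0+1+0 mod 2 = 0
Syndrome = 1000
Column 1 of H equals this syndrome → error at bit 1 (1-indexed).
Flip bit 1: 100001110011010 → 000001110011010
Extract data bits at positions {3,5,6,7,9,10,11,12,13,14,15}: 00110011010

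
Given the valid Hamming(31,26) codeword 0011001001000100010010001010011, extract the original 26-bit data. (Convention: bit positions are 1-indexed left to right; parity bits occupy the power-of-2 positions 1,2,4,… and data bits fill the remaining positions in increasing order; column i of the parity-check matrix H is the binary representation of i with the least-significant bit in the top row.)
Parity bits occupy power-of-2 positions; data bits are at positions {3,5,6,7,9,10,11,12,13,14,15,17,18,19,20,21,22,23,24,25,26,27,28,29,30,31} (1-indexed).
Extract: c[3]=1 c[5]=0 c[6]=0 c[7]=1 c[9]=0 c[10]=1 c[11]=0 c[12]=0 c[13]=0 c[14]=1 c[15]=0 c[17]=0 c[18]=1 c[19]=0 c[20]=0 c[21]=1 c[22]=0 c[23]=0 c[24]=0 c[25]=1 c[26]=0 c[27]=1 c[28]=0 c[29]=0 c[30]=1 c[31]=1
Data = 10010100010010010001010011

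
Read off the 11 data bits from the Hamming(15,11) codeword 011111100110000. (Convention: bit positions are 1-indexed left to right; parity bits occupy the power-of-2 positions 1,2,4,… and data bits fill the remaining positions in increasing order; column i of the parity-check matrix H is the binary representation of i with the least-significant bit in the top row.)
Parity bits occupy power-of-2 positions; data bits are at positions {3,5,6,7,9,10,11,12,13,14,15} (1-indexed).
Extract: c[3]=1 c[5]=1 c[6]=1 c[7]=1 c[9]=0 c[10]=1 c[11]=1 c[12]=0 c[13]=0 c[14]=0 c[15]=0
Data = 11110110000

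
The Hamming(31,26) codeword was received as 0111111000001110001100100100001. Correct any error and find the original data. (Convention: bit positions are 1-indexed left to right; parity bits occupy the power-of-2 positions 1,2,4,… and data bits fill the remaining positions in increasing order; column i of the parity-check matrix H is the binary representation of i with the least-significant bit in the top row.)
Syndrome s = H · r^T (mod 2), r = 0111111000001110001100100100001:
  s[0] = (1010101010101010101010101010101)·(0111111000001110001100100100001) mod 2 = 0+0+1+0+1+0+1+0+0+0+0+0+1+0+1+0+0+0+1+0+0+0+1+0+0+0+0+0+0+0+1 mod 2 = 0
  s[1] = (0110011001100110011001100110011)·(0111111000001110001100100100001) mod 2 = 0+1+1+0+0+1+1+0+0+0+0+0+0+1+1+0+0+0+1+0+0+0+1+0+0+1+0+0+0+0+1 mod 2 = 0
  s[2] = (0001111000011110000111100001111)·(0111111000001110001100100100001) mod 2 = 0+0+0+1+1+1+1+0+0+0+0+0+1+1+1+0+0+0+0+1+0+0+1+0+0+0+0+0+0+0+1 mod 2 = 0
  s[3] = (0000000111111110000000011111111)·(0111111000001110001100100100001) mod 2 = 0+0+0+0+0+0+0+0+0+0+0+0+1+1+1+0+0+0+0+0+0+0+0+0+0+1+0+0+0+0+1 mod 2 = 1
  s[4] = (0000000000000001111111111111111)·(0111111000001110001100100100001) mod 2 = 0+0+0+0+0+0+0+0+0+0+0+0+0+0+0+0+0+0+1+1+0+0+1+0+0+1+0+0+0+0+1 mod 2 = 1
Syndrome = 00011
Column 24 of H equals this syndrome → error at bit 24 (1-indexed).
Flip bit 24: 0111111000001110001100100100001 → 0111111000001110001100110100001
Extract data bits at positions {3,5,6,7,9,10,11,12,13,14,15,17,18,19,20,21,22,23,24,25,26,27,28,29,30,31}: 11110000111001100110100001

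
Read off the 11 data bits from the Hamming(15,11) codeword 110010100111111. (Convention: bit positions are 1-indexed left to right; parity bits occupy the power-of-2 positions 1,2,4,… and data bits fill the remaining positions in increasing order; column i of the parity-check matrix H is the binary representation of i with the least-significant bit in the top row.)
Parity bits occupy power-of-2 positions; data bits are at positions {3,5,6,7,9,10,11,12,13,14,15} (1-indexed).
Extract: c[3]=0 c[5]=1 c[6]=0 c[7]=1 c[9]=0 c[10]=1 c[11]=1 c[12]=1 c[13]=1 c[14]=1 c[15]=1
Data = 01010111111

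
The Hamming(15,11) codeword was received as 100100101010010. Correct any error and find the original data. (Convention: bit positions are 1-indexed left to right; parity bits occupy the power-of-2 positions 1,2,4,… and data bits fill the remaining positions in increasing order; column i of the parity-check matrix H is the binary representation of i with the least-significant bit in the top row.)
Syndrome s = H · r^T (mod 2), r = 100100101010010:
  s[0] = (101010101010101)·(100100101010010) mod 2 = 1+0+0+0+0+0+1+0+1+0+1+0+0+0+0 mod 2 = 0
  s[1] = (011001100110011)·(100100101010010) mod 2 = 0+0+0+0+0+0+1+0+0+0+1+0+0+1+0 mod 2 = 1
  s[2] = (000111100001111)·(100100101010010) mod 2 = 0+0+0+1+0+0+1+0+0+0+0+0+0+1+0 mod 2 = 1
  s[3] = (000000011111111)·(100100101010010) mod 2 = 0+0+0+0+0+0+0+0+1+0+1+0+0+1+0 mod 2 = 1
Syndrome = 0111
Column 14 of H equals this syndrome → error at bit 14 (1-indexed).
Flip bit 14: 100100101010010 → 100100101010000
Extract data bits at positions {3,5,6,7,9,10,11,12,13,14,15}: 00011010000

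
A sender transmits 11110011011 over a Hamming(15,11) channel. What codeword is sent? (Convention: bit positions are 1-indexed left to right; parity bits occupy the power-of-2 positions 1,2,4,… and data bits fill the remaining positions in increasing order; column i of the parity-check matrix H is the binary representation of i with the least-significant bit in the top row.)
Codeword c = d · G (mod 2), d = 11110011011:
  c[0] = d·G[:,0] = (11110011011)·(11011010101) mod 2 = 1+1+0+1+0+0+1+0+0+0+1 mod 2 = 1
  c[1] = d·G[:,1] = (11110011011)·(10110110011) mod 2 = 1+0+1+1+0+0+1+0+0+1+1 mod 2 = 0
  c[2] = d·G[:,2] = (11110011011)·(10000000000) mod 2 = 1+0+0+0+0+0+0+0+0+0+0 mod 2 = 1
  c[3] = d·G[:,3] = (11110011011)·(01110001111) mod 2 = 0+1+1+1+0+0+0+1+0+1+1 mod 2 = 0
  c[4] = d·G[:,4] = (11110011011)·(01000000000) mod 2 = 0+1+0+0+0+0+0+0+0+0+0 mod 2 = 1
  c[5] = d·G[:,5] = (11110011011)·(00100000000) mod 2 = 0+0+1+0+0+0+0+0+0+0+0 mod 2 = 1
  c[6] = d·G[:,6] = (11110011011)·(00010000000) mod 2 = 0+0+0+1+0+0+0+0+0+0+0 mod 2 = 1
  c[7] = d·G[:,7] = (11110011011)·(00001111111) mod 2 = 0+0+0+0+0+0+1+1+0+1+1 mod 2 = 0
  c[8] = d·G[:,8] = (11110011011)·(00001000000) mod 2 = 0+0+0+0+0+0+0+0+0+0+0 mod 2 = 0
  c[9] = d·G[:,9] = (11110011011)·(00000100000) mod 2 = 0+0+0+0+0+0+0+0+0+0+0 mod 2 = 0
  c[10] = d·G[:,10] = (11110011011)·(00000010000) mod 2 = 0+0+0+0+0+0+1+0+0+0+0 mod 2 = 1
  c[11] = d·G[:,11] = (11110011011)·(00000001000) mod 2 = 0+0+0+0+0+0+0+1+0+0+0 mod 2 = 1
  c[12] = d·G[:,12] = (11110011011)·(00000000100) mod 2 = 0+0+0+0+0+0+0+0+0+0+0 mod 2 = 0
  c[13] = d·G[:,13] = (11110011011)·(00000000010) mod 2 = 0+0+0+0+0+0+0+0+0+1+0 mod 2 = 1
  c[14] = d·G[:,14] = (11110011011)·(00000000001) mod 2 = 0+0+0+0+0+0+0+0+0+0+1 mod 2 = 1
Codeword = 101011100011011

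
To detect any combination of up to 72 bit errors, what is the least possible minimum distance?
Detecting e errors requires d_min ≥ e + 1 = 72 + 1 = 73.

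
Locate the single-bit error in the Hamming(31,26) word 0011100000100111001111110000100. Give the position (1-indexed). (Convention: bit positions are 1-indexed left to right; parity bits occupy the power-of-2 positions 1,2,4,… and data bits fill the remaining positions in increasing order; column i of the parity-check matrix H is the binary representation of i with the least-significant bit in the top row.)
Syndrome s = H · r^T (mod 2), r = 0011100000100111001111110000100:
  s[0] = (1010101010101010101010101010101)·(0011100000100111001111110000100) mod 2 = 0+0+1+0+1+0+0+0+0+0+1+0+0+0+1+0+0+0+1+0+1+0+1+0+0+0+0+0+1+0+0 mod 2 = 0
  s[1] = (0110011001100110011001100110011)·(0011100000100111001111110000100) mod 2 = 0+0+1+0+0+0+0+0+0+0+1+0+0+1+1+0+0+0+1+0+0+1+1+0+0+0+0+0+0+0+0 mod 2 = 1
  s[2] = (0001111000011110000111100001111)·(0011100000100111001111110000100) mod 2 = 0+0+0+1+1+0+0+0+0+0+0+0+0+1+1+0+0+0+0+1+1+1+1+0+0+0+0+0+1+0+0 mod 2 = 1
  s[3] = (0000000111111110000000011111111)·(0011100000100111001111110000100) mod 2 = 0+0+0+0+0+0+0+0+0+0+1+0+0+1+1+0+0+0+0+0+0+0+0+1+0+0+0+0+1+0+0 mod 2 = 1
  s[4] = (0000000000000001111111111111111)·(0011100000100111001111110000100) mod 2 = 0+0+0+0+0+0+0+0+0+0+0+0+0+0+0+1+0+0+1+1+1+1+1+1+0+0+0+0+1+0+0 mod 2 = 0
Syndrome = 01110
Column i of H is the binary representation of i, so the syndrome is the binary index of the flipped bit.
Read s = 01110 with s[0] as LSB: 0·2^0 + 1·2^1 + 1·2^2 + 1·2^3 + 0·2^4 = 14.
Error is at bit position 14.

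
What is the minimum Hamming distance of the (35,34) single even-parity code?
d_min = 2 (flipping one data bit also flips the parity bit, so the two closest codewords differ in exactly 2 positions).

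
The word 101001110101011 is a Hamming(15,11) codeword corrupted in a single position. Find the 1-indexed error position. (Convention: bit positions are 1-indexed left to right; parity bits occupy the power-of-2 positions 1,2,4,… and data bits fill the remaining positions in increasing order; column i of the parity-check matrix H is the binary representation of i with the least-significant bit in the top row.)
Syndrome s = H · r^T (mod 2), r = 101001110101011:
  s[0] = (101010101010101)·(101001110101011) mod 2 = 1+0+1+0+0+0+1+0+0+0+0+0+0+0+1 mod 2 = 0
  s[1] = (011001100110011)·(101001110101011) mod 2 = 0+0+1+0+0+1+1+0+0+1+0+0+0+1+1 mod 2 = 0
  s[2] = (000111100001111)·(101001110101011) mod 2 = 0+0+0+0+0+1+1+0+0+0+0+1+0+1+1 mod 2 = 1
  s[3] = (000000011111111)·(101001110101011) mod 2 = 0+0+0+0+0+0+0+1+0+1+0+1+0+1+1 mod 2 = 1
Syndrome = 0011
Column i of H is the binary representation of i, so the syndrome is the binary index of the flipped bit.
Read s = 0011 with s[0] as LSB: 0·2^0 + 0·2^1 + 1·2^2 + 1·2^3 = 12.
Error is at bit position 12.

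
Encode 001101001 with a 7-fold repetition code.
Repeat each bit 7× and concatenate:
0→0000000  0→0000000  1→1111111  1→1111111  0→0000000  1→1111111  0→0000000  0→0000000  1→1111111
Codeword = 000000000000001111111111111100000001111111000000000000001111111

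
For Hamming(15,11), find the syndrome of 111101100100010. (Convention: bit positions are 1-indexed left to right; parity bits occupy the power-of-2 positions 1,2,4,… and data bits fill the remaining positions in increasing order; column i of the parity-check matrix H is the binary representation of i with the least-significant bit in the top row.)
Syndrome s = H · r^T (mod 2), r = 111101100100010:
  s[0] = (101010101010101)·(111101100100010) mod 2 = 1+0+1+0+0+0+1+0+0+0+0+0+0+0+0 mod 2 = 1
  s[1] = (011001100110011)·(111101100100010) mod 2 = 0+1+1+0+0+1+1+0+0+1+0+0+0+1+0 mod 2 = 0
  s[2] = (000111100001111)·(111101100100010) mod 2 = 0+0+0+1+0+1+1+0+0+0+0+0+0+1+0 mod 2 = 0
  s[3] = (000000011111111)·(111101100100010) mod 2 = 0+0+0+0+0+0+0+0+0+1+0+0+0+1+0 mod 2 = 0
Syndrome = 1000
Non-zero syndrome: error at position 1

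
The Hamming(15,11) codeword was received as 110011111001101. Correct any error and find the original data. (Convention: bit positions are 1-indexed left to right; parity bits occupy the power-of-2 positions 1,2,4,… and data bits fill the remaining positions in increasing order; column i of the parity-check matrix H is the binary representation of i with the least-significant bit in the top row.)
Syndrome s = H · r^T (mod 2), r = 110011111001101:
  s[0] = (101010101010101)·(110011111001101) mod 2 = 1+0+0+0+1+0+1+0+1+0+0+0+1+0+1 mod 2 = 0
  s[1] = (011001100110011)·(110011111001101) mod 2 = 0+1+0+0+0+1+1+0+0+0+0+0+0+0+1 mod 2 = 0
  s[2] = (000111100001111)·(110011111001101) mod 2 = 0+0+0+0+1+1+1+0+0+0+0+1+1+0+1 mod 2 = 0
  s[3] = (000000011111111)·(110011111001101) mod 2 = 0+0+0+0+0+0+0+1+1+0+0+1+1+0+1 mod 2 = 1
Syndrome = 0001
Column 8 of H equals this syndrome → error at bit 8 (1-indexed).
Flip bit 8: 110011111001101 → 110011101001101
Extract data bits at positions {3,5,6,7,9,10,11,12,13,14,15}: 01111001101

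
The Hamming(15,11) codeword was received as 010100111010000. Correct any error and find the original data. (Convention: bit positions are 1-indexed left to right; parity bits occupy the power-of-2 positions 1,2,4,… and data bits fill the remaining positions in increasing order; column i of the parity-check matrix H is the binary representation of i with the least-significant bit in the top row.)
Syndrome s = H · r^T (mod 2), r = 010100111010000:
  s[0] = (101010101010101)·(010100111010000) mod 2 = 0+0+0+0+0+0+1+0+1+0+1+0+0+0+0 mod 2 = 1
  s[1] = (011001100110011)·(010100111010000) mod 2 = 0+1+0+0+0+0+1+0+0+0+1+0+0+0+0 mod 2 = 1
  s[2] = (000111100001111)·(010100111010000) mod 2 = 0+0+0+1+0+0+1+0+0+0+0+0+0+0+0 mod 2 = 0
  s[3] = (000000011111111)·(010100111010000) mod 2 = 0+0+0+0+0+0+0+1+1+0+1+0+0+0+0 mod 2 = 1
Syndrome = 1101
Column 11 of H equals this syndrome → error at bit 11 (1-indexed).
Flip bit 11: 010100111010000 → 010100111000000
Extract data bits at positions {3,5,6,7,9,10,11,12,13,14,15}: 00011000000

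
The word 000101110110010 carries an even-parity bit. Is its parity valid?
Sum of all bits: 0+0+0+1+0+1+1+1+0+1+1+0+0+1+0 = 7; 7 mod 2 = 1. Result is 1 → parity error detected.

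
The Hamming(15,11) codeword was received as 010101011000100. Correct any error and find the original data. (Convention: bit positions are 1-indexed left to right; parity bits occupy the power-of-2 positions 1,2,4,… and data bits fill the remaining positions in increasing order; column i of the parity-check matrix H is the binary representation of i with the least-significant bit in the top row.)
Syndrome s = H · r^T (mod 2), r = 010101011000100:
  s[0] = (101010101010101)·(010101011000100) mod 2 = 0+0+0+0+0+0+0+0+1+0+0+0+1+0+0 mod 2 = 0
  s[1] = (011001100110011)·(010101011000100) mod 2 = 0+1+0+0+0+1+0+0+0+0+0+0+0+0+0 mod 2 = 0
  s[2] = (000111100001111)·(010101011000100) mod 2 = 0+0+0+1+0+1+0+0+0+0+0+0+1+0+0 mod 2 = 1
  s[3] = (000000011111111)·(010101011000100) mod 2 = 0+0+0+0+0+0+0+1+1+0+0+0+1+0+0 mod 2 = 1
Syndrome = 0011
Column 12 of H equals this syndrome → error at bit 12 (1-indexed).
Flip bit 12: 010101011000100 → 010101011001100
Extract data bits at positions {3,5,6,7,9,10,11,12,13,14,15}: 00101001100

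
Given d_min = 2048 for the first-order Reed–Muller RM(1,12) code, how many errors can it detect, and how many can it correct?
Detection only: up to d_min − 1 = 2047 errors.
Correction: up to ⌊(d_min − 1)/2⌋ = ⌊2047/2⌋ = 1023 errors.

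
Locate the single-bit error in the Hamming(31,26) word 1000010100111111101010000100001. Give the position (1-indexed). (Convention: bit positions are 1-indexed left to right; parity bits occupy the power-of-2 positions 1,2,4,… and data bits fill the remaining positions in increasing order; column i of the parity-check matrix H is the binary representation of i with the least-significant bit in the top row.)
Syndrome s = H · r^T (mod 2), r = 1000010100111111101010000100001:
  s[0] = (1010101010101010101010101010101)·(1000010100111111101010000100001) mod 2 = 1+0+0+0+0+0+0+0+0+0+1+0+1+0+1+0+1+0+1+0+1+0+0+0+0+0+0+0+0+0+1 mod 2 = 0
  s[1] = (0110011001100110011001100110011)·(1000010100111111101010000100001) mod 2 = 0+0+0+0+0+1+0+0+0+0+1+0+0+1+1+0+0+0+1+0+0+0+0+0+0+1+0+0+0+0+1 mod 2 = 1
  s[2] = (0001111000011110000111100001111)·(1000010100111111101010000100001) mod 2 = 0+0+0+0+0+1+0+0+0+0+0+1+1+1+1+0+0+0+0+0+1+0+0+0+0+0+0+0+0+0+1 mod 2 = 1
  s[3] = (0000000111111110000000011111111)·(1000010100111111101010000100001) mod 2 = 0+0+0+0+0+0+0+1+0+0+1+1+1+1+1+0+0+0+0+0+0+0+0+0+0+1+0+0+0+0+1 mod 2 = 0
  s[4] = (0000000000000001111111111111111)·(1000010100111111101010000100001) mod 2 = 0+0+0+0+0+0+0+0+0+0+0+0+0+0+0+1+1+0+1+0+1+0+0+0+0+1+0+0+0+0+1 mod 2 = 0
Syndrome = 01100
Column i of H is the binary representation of i, so the syndrome is the binary index of the flipped bit.
Read s = 01100 with s[0] as LSB: 0·2^0 + 1·2^1 + 1·2^2 + 0·2^3 + 0·2^4 = 6.
Error is at bit position 6.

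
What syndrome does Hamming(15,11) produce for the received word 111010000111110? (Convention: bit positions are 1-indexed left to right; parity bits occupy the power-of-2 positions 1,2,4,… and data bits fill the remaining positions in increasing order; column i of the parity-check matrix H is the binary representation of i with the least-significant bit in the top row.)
Syndrome s = H · r^T (mod 2), r = 111010000111110:
  s[0] = (101010101010101)·(111010000111110) mod 2 = 1+0+1+0+1+0+0+0+0+0+1+0+1+0+0 mod 2 = 1
  s[1] = (011001100110011)·(111010000111110) mod 2 = 0+1+1+0+0+0+0+0+0+1+1+0+0+1+0 mod 2 = 1
  s[2] = (000111100001111)·(111010000111110) mod 2 = 0+0+0+0+1+0+0+0+0+0+0+1+1+1+0 mod 2 = 0
  s[3] = (000000011111111)·(111010000111110) mod 2 = 0+0+0+0+0+0+0+0+0+1+1+1+1+1+0 mod 2 = 1
Syndrome = 1101
Non-zero syndrome: error at position 11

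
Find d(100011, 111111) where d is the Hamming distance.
XOR = 011100, count of 1s = 3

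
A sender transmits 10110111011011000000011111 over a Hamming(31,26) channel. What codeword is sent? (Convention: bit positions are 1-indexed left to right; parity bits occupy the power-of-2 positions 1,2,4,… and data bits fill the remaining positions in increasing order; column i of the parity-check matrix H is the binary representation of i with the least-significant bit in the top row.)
Codeword c = d · G (mod 2), d = 10110111011011000000011111:
  c[0] = d·G[:,0] = (10110111011011000000011111)·(11011010101101010101010101) mod 2 = 1+0+0+1+0+0+1+0+0+0+1+0+0+1+0+0+0+0+0+0+0+1+0+1+0+1 mod 2 = 0
  c[1] = d·G[:,1] = (10110111011011000000011111)·(10110110011011001100110011) mod 2 = 1+0+1+1+0+1+1+0+0+1+1+0+1+1+0+0+0+0+0+0+0+1+0+0+1+1 mod 2 = 0
  c[2] = d·G[:,2] = (10110111011011000000011111)·(10000000000000000000000000) mod 2 = 1+0+0+0+0+0+0+0+0+0+0+0+0+0+0+0+0+0+0+0+0+0+0+0+0+0 mod 2 = 1
  c[3] = d·G[:,3] = (10110111011011000000011111)·(01110001111000111100001111) mod 2 = 0+0+1+1+0+0+0+1+0+1+1+0+0+0+0+0+0+0+0+0+0+0+1+1+1+1 mod 2 = 1
  c[4] = d·G[:,4] = (10110111011011000000011111)·(01000000000000000000000000) mod 2 = 0+0+0+0+0+0+0+0+0+0+0+0+0+0+0+0+0+0+0+0+0+0+0+0+0+0 mod 2 = 0
  c[5] = d·G[:,5] = (10110111011011000000011111)·(00100000000000000000000000) mod 2 = 0+0+1+0+0+0+0+0+0+0+0+0+0+0+0+0+0+0+0+0+0+0+0+0+0+0 mod 2 = 1
  c[6] = d·G[:,6] = (10110111011011000000011111)·(00010000000000000000000000) mod 2 = 0+0+0+1+0+0+0+0+0+0+0+0+0+0+0+0+0+0+0+0+0+0+0+0+0+0 mod 2 = 1
  c[7] = d·G[:,7] = (10110111011011000000011111)·(00001111111000000011111111) mod 2 = 0+0+0+0+0+1+1+1+0+1+1+0+0+0+0+0+0+0+0+0+0+1+1+1+1+1 mod 2 = 0
  c[8] = d·G[:,8] = (10110111011011000000011111)·(00001000000000000000000000) mod 2 = 0+0+0+0+0+0+0+0+0+0+0+0+0+0+0+0+0+0+0+0+0+0+0+0+0+0 mod 2 = 0
  c[9] = d·G[:,9] = (10110111011011000000011111)·(00000100000000000000000000) mod 2 = 0+0+0+0+0+1+0+0+0+0+0+0+0+0+0+0+0+0+0+0+0+0+0+0+0+0 mod 2 = 1
  c[10] = d·G[:,10] = (10110111011011000000011111)·(00000010000000000000000000) mod 2 = 0+0+0+0+0+0+1+0+0+0+0+0+0+0+0+0+0+0+0+0+0+0+0+0+0+0 mod 2 = 1
  c[11] = d·G[:,11] = (10110111011011000000011111)·(00000001000000000000000000) mod 2 = 0+0+0+0+0+0+0+1+0+0+0+0+0+0+0+0+0+0+0+0+0+0+0+0+0+0 mod 2 = 1
  c[12] = d·G[:,12] = (10110111011011000000011111)·(00000000100000000000000000) mod 2 = 0+0+0+0+0+0+0+0+0+0+0+0+0+0+0+0+0+0+0+0+0+0+0+0+0+0 mod 2 = 0
  c[13] = d·G[:,13] = (10110111011011000000011111)·(00000000010000000000000000) mod 2 = 0+0+0+0+0+0+0+0+0+1+0+0+0+0+0+0+0+0+0+0+0+0+0+0+0+0 mod 2 = 1
  c[14] = d·G[:,14] = (10110111011011000000011111)·(00000000001000000000000000) mod 2 = 0+0+0+0+0+0+0+0+0+0+1+0+0+0+0+0+0+0+0+0+0+0+0+0+0+0 mod 2 = 1
  c[15] = d·G[:,15] = (10110111011011000000011111)·(00000000000111111111111111) mod 2 = 0+0+0+0+0+0+0+0+0+0+0+0+1+1+0+0+0+0+0+0+0+1+1+1+1+1 mod 2 = 1
  c[16] = d·G[:,16] = (10110111011011000000011111)·(00000000000100000000000000) mod 2 = 0+0+0+0+0+0+0+0+0+0+0+0+0+0+0+0+0+0+0+0+0+0+0+0+0+0 mod 2 = 0
  c[17] = d·G[:,17] = (10110111011011000000011111)·(00000000000010000000000000) mod 2 = 0+0+0+0+0+0+0+0+0+0+0+0+1+0+0+0+0+0+0+0+0+0+0+0+0+0 mod 2 = 1
  c[18] = d·G[:,18] = (10110111011011000000011111)·(00000000000001000000000000) mod 2 = 0+0+0+0+0+0+0+0+0+0+0+0+0+1+0+0+0+0+0+0+0+0+0+0+0+0 mod 2 = 1
  c[19] = d·G[:,19] = (10110111011011000000011111)·(00000000000000100000000000) mod 2 = 0+0+0+0+0+0+0+0+0+0+0+0+0+0+0+0+0+0+0+0+0+0+0+0+0+0 mod 2 = 0
  c[20] = d·G[:,20] = (10110111011011000000011111)·(00000000000000010000000000) mod 2 = 0+0+0+0+0+0+0+0+0+0+0+0+0+0+0+0+0+0+0+0+0+0+0+0+0+0 mod 2 = 0
  c[21] = d·G[:,21] = (10110111011011000000011111)·(00000000000000001000000000) mod 2 = 0+0+0+0+0+0+0+0+0+0+0+0+0+0+0+0+0+0+0+0+0+0+0+0+0+0 mod 2 = 0
  c[22] = d·G[:,22] = (10110111011011000000011111)·(00000000000000000100000000) mod 2 = 0+0+0+0+0+0+0+0+0+0+0+0+0+0+0+0+0+0+0+0+0+0+0+0+0+0 mod 2 = 0
  c[23] = d·G[:,23] = (10110111011011000000011111)·(00000000000000000010000000) mod 2 = 0+0+0+0+0+0+0+0+0+0+0+0+0+0+0+0+0+0+0+0+0+0+0+0+0+0 mod 2 = 0
  c[24] = d·G[:,24] = (10110111011011000000011111)·(00000000000000000001000000) mod 2 = 0+0+0+0+0+0+0+0+0+0+0+0+0+0+0+0+0+0+0+0+0+0+0+0+0+0 mod 2 = 0
  c[25] = d·G[:,25] = (10110111011011000000011111)·(00000000000000000000100000) mod 2 = 0+0+0+0+0+0+0+0+0+0+0+0+0+0+0+0+0+0+0+0+0+0+0+0+0+0 mod 2 = 0
  c[26] = d·G[:,26] = (10110111011011000000011111)·(00000000000000000000010000) mod 2 = 0+0+0+0+0+0+0+0+0+0+0+0+0+0+0+0+0+0+0+0+0+1+0+0+0+0 mod 2 = 1
  c[27] = d·G[:,27] = (10110111011011000000011111)·(00000000000000000000001000) mod 2 = 0+0+0+0+0+0+0+0+0+0+0+0+0+0+0+0+0+0+0+0+0+0+1+0+0+0 mod 2 = 1
  c[28] = d·G[:,28] = (10110111011011000000011111)·(00000000000000000000000100) mod 2 = 0+0+0+0+0+0+0+0+0+0+0+0+0+0+0+0+0+0+0+0+0+0+0+1+0+0 mod 2 = 1
  c[29] = d·G[:,29] = (10110111011011000000011111)·(00000000000000000000000010) mod 2 = 0+0+0+0+0+0+0+0+0+0+0+0+0+0+0+0+0+0+0+0+0+0+0+0+1+0 mod 2 = 1
  c[30] = d·G[:,30] = (10110111011011000000011111)·(00000000000000000000000001) mod 2 = 0+0+0+0+0+0+0+0+0+0+0+0+0+0+0+0+0+0+0+0+0+0+0+0+0+1 mod 2 = 1
Codeword = 0011011001110111011000000011111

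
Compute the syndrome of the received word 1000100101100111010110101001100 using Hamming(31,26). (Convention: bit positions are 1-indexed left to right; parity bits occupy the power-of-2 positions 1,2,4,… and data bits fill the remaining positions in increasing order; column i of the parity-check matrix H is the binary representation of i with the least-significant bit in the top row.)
Syndrome s = H · r^T (mod 2), r = 1000100101100111010110101001100:
  s[0] = (1010101010101010101010101010101)·(1000100101100111010110101001100) mod 2 = 1+0+0+0+1+0+0+0+0+0+1+0+0+0+1+0+0+0+0+0+1+0+1+0+1+0+0+0+1+0+0 mod 2 = 0
  s[1] = (0110011001100110011001100110011)·(1000100101100111010110101001100) mod 2 = 0+0+0+0+0+0+0+0+0+1+1+0+0+1+1+0+0+1+0+0+0+0+1+0+0+0+0+0+0+0+0 mod 2 = 0
  s[2] = (0001111000011110000111100001111)·(1000100101100111010110101001100) mod 2 = 0+0+0+0+1+0+0+0+0+0+0+0+0+1+1+0+0+0+0+1+1+0+1+0+0+0+0+1+1+0+0 mod 2 = 0
  s[3] = (0000000111111110000000011111111)·(1000100101100111010110101001100) mod 2 = 0+0+0+0+0+0+0+1+0+1+1+0+0+1+1+0+0+0+0+0+0+0+0+0+1+0+0+1+1+0+0 mod 2 = 0
  s[4] = (0000000000000001111111111111111)·(1000100101100111010110101001100) mod 2 = 0+0+0+0+0+0+0+0+0+0+0+0+0+0+0+1+0+1+0+1+1+0+1+0+1+0+0+1+1+0+0 mod 2 = 0
Syndrome = 00000
s = 0: no error detected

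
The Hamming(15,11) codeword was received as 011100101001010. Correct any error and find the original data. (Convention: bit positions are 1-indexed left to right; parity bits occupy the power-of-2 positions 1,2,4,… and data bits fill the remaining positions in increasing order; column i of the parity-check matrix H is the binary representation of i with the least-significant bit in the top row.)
Syndrome s = H · r^T (mod 2), r = 011100101001010:
  s[0] = (101010101010101)·(011100101001010) mod 2 = 0+0+1+0+0+0+1+0+1+0+0+0+0+0+0 mod 2 = 1
  s[1] = (011001100110011)·(011100101001010) mod 2 = 0+1+1+0+0+0+1+0+0+0+0+0+0+1+0 mod 2 = 0
  s[2] = (000111100001111)·(011100101001010) mod 2 = 0+0+0+1+0+0+1+0+0+0+0+1+0+1+0 mod 2 = 0
  s[3] = (000000011111111)·(011100101001010) mod 2 = 0+0+0+0+0+0+0+0+1+0+0+1+0+1+0 mod 2 = 1
Syndrome = 1001
Column 9 of H equals this syndrome → error at bit 9 (1-indexed).
Flip bit 9: 011100101001010 → 011100100001010
Extract data bits at positions {3,5,6,7,9,10,11,12,13,14,15}: 10010001010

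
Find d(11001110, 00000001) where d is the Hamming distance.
XOR = 11001111, count of 1s = 6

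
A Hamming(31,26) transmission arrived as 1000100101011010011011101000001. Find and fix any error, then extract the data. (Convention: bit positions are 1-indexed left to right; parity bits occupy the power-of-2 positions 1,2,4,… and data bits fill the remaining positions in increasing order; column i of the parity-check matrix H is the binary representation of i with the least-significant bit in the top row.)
Syndrome s = H · r^T (mod 2), r = 1000100101011010011011101000001:
  s[0] = (1010101010101010101010101010101)·(1000100101011010011011101000001) mod 2 = 1+0+0+0+1+0+0+0+0+0+0+0+1+0+1+0+0+0+1+0+1+0+1+0+1+0+0+0+0+0+1 mod 2 = 1
  s[1] = (0110011001100110011001100110011)·(1000100101011010011011101000001) mod 2 = 0+0+0+0+0+0+0+0+0+1+0+0+0+0+1+0+0+1+1+0+0+1+1+0+0+0+0+0+0+0+1 mod 2 = 1
  s[2] = (0001111000011110000111100001111)·(1000100101011010011011101000001) mod 2 = 0+0+0+0+1+0+0+0+0+0+0+1+1+0+1+0+0+0+0+0+1+1+1+0+0+0+0+0+0+0+1 mod 2 = 0
  s[3] = (0000000111111110000000011111111)·(1000100101011010011011101000001) mod 2 = 0+0+0+0+0+0+0+1+0+1+0+1+1+0+1+0+0+0+0+0+0+0+0+0+1+0+0+0+0+0+1 mod 2 = 1
  s[4] = (0000000000000001111111111111111)·(1000100101011010011011101000001) mod 2 = 0+0+0+0+0+0+0+0+0+0+0+0+0+0+0+0+0+1+1+0+1+1+1+0+1+0+0+0+0+0+1 mod 2 = 1
Syndrome = 11011
Column 27 of H equals this syndrome → error at bit 27 (1-indexed).
Flip bit 27: 1000100101011010011011101000001 → 1000100101011010011011101010001
Extract data bits at positions {3,5,6,7,9,10,11,12,13,14,15,17,18,19,20,21,22,23,24,25,26,27,28,29,30,31}: 01000101101011011101010001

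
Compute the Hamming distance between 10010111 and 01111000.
XOR = 11101111, count of 1s = 7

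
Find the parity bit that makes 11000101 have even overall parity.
Sum of data bits: 1+1+0+0+0+1+0+1 = 4.
4 mod 2 = 0, so parity bit = 0.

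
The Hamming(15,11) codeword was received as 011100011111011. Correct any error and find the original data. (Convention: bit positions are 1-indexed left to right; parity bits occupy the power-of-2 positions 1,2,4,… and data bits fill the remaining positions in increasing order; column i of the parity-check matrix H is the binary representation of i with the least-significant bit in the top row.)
Syndrome s = H · r^T (mod 2), r = 011100011111011:
  s[0] = (101010101010101)·(011100011111011) mod 2 = 0+0+1+0+0+0+0+0+1+0+1+0+0+0+1 mod 2 = 0
  s[1] = (011001100110011)·(011100011111011) mod 2 = 0+1+1+0+0+0+0+0+0+1+1+0+0+1+1 mod 2 = 0
  s[2] = (000111100001111)·(011100011111011) mod 2 = 0+0+0+1+0+0+0+0+0+0+0+1+0+1+1 mod 2 = 0
  s[3] = (000000011111111)·(011100011111011) mod 2 = 0+0+0+0+0+0+0+1+1+1+1+1+0+1+1 mod 2 = 1
Syndrome = 0001
Column 8 of H equals this syndrome → error at bit 8 (1-indexed).
Flip bit 8: 011100011111011 → 011100001111011
Extract data bits at positions {3,5,6,7,9,10,11,12,13,14,15}: 10001111011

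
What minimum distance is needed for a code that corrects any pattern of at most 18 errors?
Correcting t errors requires d_min ≥ 2t + 1 = 2·18 + 1 = 37.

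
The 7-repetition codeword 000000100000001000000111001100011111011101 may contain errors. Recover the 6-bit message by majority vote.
Split into 7-bit blocks and majority-vote each:
  block 1 = 0000001: 1 ones, 6 zeros → 0
  block 2 = 0000000: 0 ones, 7 zeros → 0
  block 3 = 1000000: 1 ones, 6 zeros → 0
  block 4 = 1110011: 5 ones, 2 zeros → 1
  block 5 = 0001111: 4 ones, 3 zeros → 1
  block 6 = 1011101: 5 ones, 2 zeros → 1
Decoded = 000111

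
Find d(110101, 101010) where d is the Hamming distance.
XOR = 011111, count of 1s = 5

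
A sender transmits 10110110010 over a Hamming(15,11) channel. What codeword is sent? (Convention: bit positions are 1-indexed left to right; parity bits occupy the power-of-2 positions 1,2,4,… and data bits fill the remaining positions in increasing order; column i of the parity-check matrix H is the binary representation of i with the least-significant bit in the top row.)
Codeword c = d · G (mod 2), d = 10110110010:
  c[0] = d·G[:,0] = (10110110010)·(11011010101) mod 2 = 1+0+0+1+0+0+1+0+0+0+0 mod 2 = 1
  c[1] = d·G[:,1] = (10110110010)·(10110110011) mod 2 = 1+0+1+1+0+1+1+0+0+1+0 mod 2 = 0
  c[2] = d·G[:,2] = (10110110010)·(10000000000) mod 2 = 1+0+0+0+0+0+0+0+0+0+0 mod 2 = 1
  c[3] = d·G[:,3] = (10110110010)·(01110001111) mod 2 = 0+0+1+1+0+0+0+0+0+1+0 mod 2 = 1
  c[4] = d·G[:,4] = (10110110010)·(01000000000) mod 2 = 0+0+0+0+0+0+0+0+0+0+0 mod 2 = 0
  c[5] = d·G[:,5] = (10110110010)·(00100000000) mod 2 = 0+0+1+0+0+0+0+0+0+0+0 mod 2 = 1
  c[6] = d·G[:,6] = (10110110010)·(00010000000) mod 2 = 0+0+0+1+0+0+0+0+0+0+0 mod 2 = 1
  c[7] = d·G[:,7] = (10110110010)·(00001111111) mod 2 = 0+0+0+0+0+1+1+0+0+1+0 mod 2 = 1
  c[8] = d·G[:,8] = (10110110010)·(00001000000) mod 2 = 0+0+0+0+0+0+0+0+0+0+0 mod 2 = 0
  c[9] = d·G[:,9] = (10110110010)·(00000100000) mod 2 = 0+0+0+0+0+1+0+0+0+0+0 mod 2 = 1
  c[10] = d·G[:,10] = (10110110010)·(00000010000) mod 2 = 0+0+0+0+0+0+1+0+0+0+0 mod 2 = 1
  c[11] = d·G[:,11] = (10110110010)·(00000001000) mod 2 = 0+0+0+0+0+0+0+0+0+0+0 mod 2 = 0
  c[12] = d·G[:,12] = (10110110010)·(00000000100) mod 2 = 0+0+0+0+0+0+0+0+0+0+0 mod 2 = 0
  c[13] = d·G[:,13] = (10110110010)·(00000000010) mod 2 = 0+0+0+0+0+0+0+0+0+1+0 mod 2 = 1
  c[14] = d·G[:,14] = (10110110010)·(00000000001) mod 2 = 0+0+0+0+0+0+0+0+0+0+0 mod 2 = 0
Codeword = 101101110110010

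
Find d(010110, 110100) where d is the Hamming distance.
XOR = 100010, count of 1s = 2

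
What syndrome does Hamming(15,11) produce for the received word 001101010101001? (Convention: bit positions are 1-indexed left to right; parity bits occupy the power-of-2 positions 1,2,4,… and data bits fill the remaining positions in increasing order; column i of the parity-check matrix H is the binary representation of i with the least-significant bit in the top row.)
Syndrome s = H · r^T (mod 2), r = 001101010101001:
  s[0] = (101010101010101)·(001101010101001) mod 2 = 0+0+1+0+0+0+0+0+0+0+0+0+0+0+1 mod 2 = 0
  s[1] = (011001100110011)·(001101010101001) mod 2 = 0+0+1+0+0+1+0+0+0+1+0+0+0+0+1 mod 2 = 0
  s[2] = (000111100001111)·(001101010101001) mod 2 = 0+0+0+1+0+1+0+0+0+0+0+1+0+0+1 mod 2 = 0
  s[3] = (000000011111111)·(001101010101001) mod 2 = 0+0+0+0+0+0+0+1+0+1+0+1+0+0+1 mod 2 = 0
Syndrome = 0000
s = 0: no error detected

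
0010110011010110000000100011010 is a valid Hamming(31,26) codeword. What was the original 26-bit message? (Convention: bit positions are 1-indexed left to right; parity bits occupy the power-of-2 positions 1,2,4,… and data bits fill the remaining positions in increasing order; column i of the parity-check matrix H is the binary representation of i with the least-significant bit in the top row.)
Parity bits occupy power-of-2 positions; data bits are at positions {3,5,6,7,9,10,11,12,13,14,15,17,18,19,20,21,22,23,24,25,26,27,28,29,30,31} (1-indexed).
Extract: c[3]=1 c[5]=1 c[6]=1 c[7]=0 c[9]=1 c[10]=1 c[11]=0 c[12]=1 c[13]=0 c[14]=1 c[15]=1 c[17]=0 c[18]=0 c[19]=0 c[20]=0 c[21]=0 c[22]=0 c[23]=1 c[24]=0 c[25]=0 c[26]=0 c[27]=1 c[28]=1 c[29]=0 c[30]=1 c[31]=0
Data = 11101101011000000100011010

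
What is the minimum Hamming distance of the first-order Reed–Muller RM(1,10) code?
d_min = 512 (RM(1,10) has length 1024 and minimum distance 2^(m−1) = 512).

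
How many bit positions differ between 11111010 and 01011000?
XOR = 10100010, count of 1s = 3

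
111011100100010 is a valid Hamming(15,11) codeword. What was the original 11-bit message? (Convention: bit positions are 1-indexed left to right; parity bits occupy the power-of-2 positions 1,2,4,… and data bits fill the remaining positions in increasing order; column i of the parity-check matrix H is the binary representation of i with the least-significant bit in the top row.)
Parity bits occupy power-of-2 positions; data bits are at positions {3,5,6,7,9,10,11,12,13,14,15} (1-indexed).
Extract: c[3]=1 c[5]=1 c[6]=1 c[7]=1 c[9]=0 c[10]=1 c[11]=0 c[12]=0 c[13]=0 c[14]=1 c[15]=0
Data = 11110100010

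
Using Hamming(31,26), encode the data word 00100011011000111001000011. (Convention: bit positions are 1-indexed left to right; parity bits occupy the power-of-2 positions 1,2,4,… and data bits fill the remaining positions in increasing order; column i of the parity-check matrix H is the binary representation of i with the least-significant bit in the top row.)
Codeword c = d · G (mod 2), d = 00100011011000111001000011:
  c[0] = d·G[:,0] = (00100011011000111001000011)·(11011010101101010101010101) mod 2 = 0+0+0+0+0+0+1+0+0+0+1+0+0+0+0+1+0+0+0+1+0+0+0+0+0+1 mod 2 = 1
  c[1] = d·G[:,1] = (00100011011000111001000011)·(10110110011011001100110011) mod 2 = 0+0+1+0+0+0+1+0+0+1+1+0+0+0+0+0+1+0+0+0+0+0+0+0+1+1 mod 2 = 1
  c[2] = d·G[:,2] = (00100011011000111001000011)·(10000000000000000000000000) mod 2 = 0+0+0+0+0+0+0+0+0+0+0+0+0+0+0+0+0+0+0+0+0+0+0+0+0+0 mod 2 = 0
  c[3] = d·G[:,3] = (00100011011000111001000011)·(01110001111000111100001111) mod 2 = 0+0+1+0+0+0+0+1+0+1+1+0+0+0+1+1+1+0+0+0+0+0+0+0+1+1 mod 2 = 1
  c[4] = d·G[:,4] = (00100011011000111001000011)·(01000000000000000000000000) mod 2 = 0+0+0+0+0+0+0+0+0+0+0+0+0+0+0+0+0+0+0+0+0+0+0+0+0+0 mod 2 = 0
  c[5] = d·G[:,5] = (00100011011000111001000011)·(00100000000000000000000000) mod 2 = 0+0+1+0+0+0+0+0+0+0+0+0+0+0+0+0+0+0+0+0+0+0+0+0+0+0 mod 2 = 1
  c[6] = d·G[:,6] = (00100011011000111001000011)·(00010000000000000000000000) mod 2 = 0+0+0+0+0+0+0+0+0+0+0+0+0+0+0+0+0+0+0+0+0+0+0+0+0+0 mod 2 = 0
  c[7] = d·G[:,7] = (00100011011000111001000011)·(00001111111000000011111111) mod 2 = 0+0+0+0+0+0+1+1+0+1+1+0+0+0+0+0+0+0+0+1+0+0+0+0+1+1 mod 2 = 1
  c[8] = d·G[:,8] = (00100011011000111001000011)·(00001000000000000000000000) mod 2 = 0+0+0+0+0+0+0+0+0+0+0+0+0+0+0+0+0+0+0+0+0+0+0+0+0+0 mod 2 = 0
  c[9] = d·G[:,9] = (00100011011000111001000011)·(00000100000000000000000000) mod 2 = 0+0+0+0+0+0+0+0+0+0+0+0+0+0+0+0+0+0+0+0+0+0+0+0+0+0 mod 2 = 0
  c[10] = d·G[:,10] = (00100011011000111001000011)·(00000010000000000000000000) mod 2 = 0+0+0+0+0+0+1+0+0+0+0+0+0+0+0+0+0+0+0+0+0+0+0+0+0+0 mod 2 = 1
  c[11] = d·G[:,11] = (00100011011000111001000011)·(00000001000000000000000000) mod 2 = 0+0+0+0+0+0+0+1+0+0+0+0+0+0+0+0+0+0+0+0+0+0+0+0+0+0 mod 2 = 1
  c[12] = d·G[:,12] = (00100011011000111001000011)·(00000000100000000000000000) mod 2 = 0+0+0+0+0+0+0+0+0+0+0+0+0+0+0+0+0+0+0+0+0+0+0+0+0+0 mod 2 = 0
  c[13] = d·G[:,13] = (00100011011000111001000011)·(00000000010000000000000000) mod 2 = 0+0+0+0+0+0+0+0+0+1+0+0+0+0+0+0+0+0+0+0+0+0+0+0+0+0 mod 2 = 1
  c[14] = d·G[:,14] = (00100011011000111001000011)·(00000000001000000000000000) mod 2 = 0+0+0+0+0+0+0+0+0+0+1+0+0+0+0+0+0+0+0+0+0+0+0+0+0+0 mod 2 = 1
  c[15] = d·G[:,15] = (00100011011000111001000011)·(00000000000111111111111111) mod 2 = 0+0+0+0+0+0+0+0+0+0+0+0+0+0+1+1+1+0+0+1+0+0+0+0+1+1 mod 2 = 0
  c[16] = d·G[:,16] = (00100011011000111001000011)·(00000000000100000000000000) mod 2 = 0+0+0+0+0+0+0+0+0+0+0+0+0+0+0+0+0+0+0+0+0+0+0+0+0+0 mod 2 = 0
  c[17] = d·G[:,17] = (00100011011000111001000011)·(00000000000010000000000000) mod 2 = 0+0+0+0+0+0+0+0+0+0+0+0+0+0+0+0+0+0+0+0+0+0+0+0+0+0 mod 2 = 0
  c[18] = d·G[:,18] = (00100011011000111001000011)·(00000000000001000000000000) mod 2 = 0+0+0+0+0+0+0+0+0+0+0+0+0+0+0+0+0+0+0+0+0+0+0+0+0+0 mod 2 = 0
  c[19] = d·G[:,19] = (00100011011000111001000011)·(00000000000000100000000000) mod 2 = 0+0+0+0+0+0+0+0+0+0+0+0+0+0+1+0+0+0+0+0+0+0+0+0+0+0 mod 2 = 1
  c[20] = d·G[:,20] = (00100011011000111001000011)·(00000000000000010000000000) mod 2 = 0+0+0+0+0+0+0+0+0+0+0+0+0+0+0+1+0+0+0+0+0+0+0+0+0+0 mod 2 = 1
  c[21] = d·G[:,21] = (00100011011000111001000011)·(00000000000000001000000000) mod 2 = 0+0+0+0+0+0+0+0+0+0+0+0+0+0+0+0+1+0+0+0+0+0+0+0+0+0 mod 2 = 1
  c[22] = d·G[:,22] = (00100011011000111001000011)·(00000000000000000100000000) mod 2 = 0+0+0+0+0+0+0+0+0+0+0+0+0+0+0+0+0+0+0+0+0+0+0+0+0+0 mod 2 = 0
  c[23] = d·G[:,23] = (00100011011000111001000011)·(00000000000000000010000000) mod 2 = 0+0+0+0+0+0+0+0+0+0+0+0+0+0+0+0+0+0+0+0+0+0+0+0+0+0 mod 2 = 0
  c[24] = d·G[:,24] = (00100011011000111001000011)·(00000000000000000001000000) mod 2 = 0+0+0+0+0+0+0+0+0+0+0+0+0+0+0+0+0+0+0+1+0+0+0+0+0+0 mod 2 = 1
  c[25] = d·G[:,25] = (00100011011000111001000011)·(00000000000000000000100000) mod 2 = 0+0+0+0+0+0+0+0+0+0+0+0+0+0+0+0+0+0+0+0+0+0+0+0+0+0 mod 2 = 0
  c[26] = d·G[:,26] = (00100011011000111001000011)·(00000000000000000000010000) mod 2 = 0+0+0+0+0+0+0+0+0+0+0+0+0+0+0+0+0+0+0+0+0+0+0+0+0+0 mod 2 = 0
  c[27] = d·G[:,27] = (00100011011000111001000011)·(00000000000000000000001000) mod 2 = 0+0+0+0+0+0+0+0+0+0+0+0+0+0+0+0+0+0+0+0+0+0+0+0+0+0 mod 2 = 0
  c[28] = d·G[:,28] = (00100011011000111001000011)·(00000000000000000000000100) mod 2 = 0+0+0+0+0+0+0+0+0+0+0+0+0+0+0+0+0+0+0+0+0+0+0+0+0+0 mod 2 = 0
  c[29] = d·G[:,29] = (00100011011000111001000011)·(00000000000000000000000010) mod 2 = 0+0+0+0+0+0+0+0+0+0+0+0+0+0+0+0+0+0+0+0+0+0+0+0+1+0 mod 2 = 1
  c[30] = d·G[:,30] = (00100011011000111001000011)·(00000000000000000000000001) mod 2 = 0+0+0+0+0+0+0+0+0+0+0+0+0+0+0+0+0+0+0+0+0+0+0+0+0+1 mod 2 = 1
Codeword = 1101010100110110000111001000011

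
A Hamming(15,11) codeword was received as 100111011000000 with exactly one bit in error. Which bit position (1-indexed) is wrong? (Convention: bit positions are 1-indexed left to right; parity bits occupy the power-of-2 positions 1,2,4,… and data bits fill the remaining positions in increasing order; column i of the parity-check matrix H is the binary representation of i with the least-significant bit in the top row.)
Syndrome s = H · r^T (mod 2), r = 100111011000000:
  s[0] = (101010101010101)·(100111011000000) mod 2 = 1+0+0+0+1+0+0+0+1+0+0+0+0+0+0 mod 2 = 1
  s[1] = (011001100110011)·(100111011000000) mod 2 = 0+0+0+0+0+1+0+0+0+0+0+0+0+0+0 mod 2 = 1
  s[2] = (000111100001111)·(100111011000000) mod 2 = 0+0+0+1+1+1+0+0+0+0+0+0+0+0+0 mod 2 = 1
  s[3] = (000000011111111)·(100111011000000) mod 2 = 0+0+0+0+0+0+0+1+1+0+0+0+0+0+0 mod 2 = 0
Syndrome = 1110
Column i of H is the binary representation of i, so the syndrome is the binary index of the flipped bit.
Read s = 1110 with s[0] as LSB: 1·2^0 + 1·2^1 + 1·2^2 + 0·2^3 = 7.
Error is at bit position 7.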